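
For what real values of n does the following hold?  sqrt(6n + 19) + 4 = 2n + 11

n = -3 or n = -2.5

Isolate the radical: sqrt(6n + 19) = 2n + 7.
Square both sides: 6n + 19 = (2n + 7)^2.
Expand and rearrange: 4n^2 + 22n + 30 = 0.
Solving gives n = -2.5 or n = -3.
Check each candidate in the original equation:
  n = -2.5: sqrt(4) = 2, while 2n + 7 = 2 — valid.
  n = -3: sqrt(1) = 1, while 2n + 7 = 1 — valid.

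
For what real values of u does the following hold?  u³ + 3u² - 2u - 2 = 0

Possible rational roots are divisors of -2. Testing u = 1 gives 0, so (u - 1) is a factor.
Divide: u³ + 3u² - 2u - 2 = (u - 1)(u² + 4u + 2).
Apply the quadratic formula to u² + 4u + 2 = 0: u = (-4 ± √8)/2, i.e. u ≈ -0.5858 or u ≈ -3.4142.

u = -3.4142 or u = -0.5858 or u = 1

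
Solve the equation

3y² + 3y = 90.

y = -6 or y = 5

Bring every term to one side: 3y² + 3y - 90 = 0.
Factor: 3(y + 6)(y - 5) = 0.
So y = -6 or y = 5.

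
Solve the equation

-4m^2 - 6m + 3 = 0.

Discriminant: (-6)^2 - 4*(-4)*3 = 84.
Quadratic formula: m = (6 +/- sqrt(84)) / (-8).
So m = -sqrt(21)/4 - 3/4 ~= -1.8956 or m = -3/4 + sqrt(21)/4 ~= 0.3956.

m = -1.8956 or m = 0.3956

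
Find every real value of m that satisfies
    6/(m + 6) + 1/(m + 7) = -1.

m = -13.1623 or m = -6.8377

Multiply both sides by (m + 6)(m + 7):
6(m + 7) + (m + 6) = -(m + 6)(m + 7).
Expand and collect terms: -m² - 20m - 90 = 0.
By the quadratic formula, m = (20 ± √40) / -2, so m ≈ -13.1623 or m ≈ -6.8377.
Neither value makes a denominator zero (m ≠ -6, m ≠ -7), so both are valid.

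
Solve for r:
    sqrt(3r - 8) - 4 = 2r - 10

Isolate the radical: sqrt(3r - 8) = 2r - 6.
Square both sides: 3r - 8 = (2r - 6)^2.
Expand and rearrange: 4r^2 - 27r + 44 = 0.
Solving gives r = 4 or r = 2.75.
Check each candidate in the original equation:
  r = 4: sqrt(4) = 2, while 2r - 6 = 2 — valid.
  r = 2.75: sqrt(0.25) = 0.5, while 2r - 6 = -0.5 — extraneous.

r = 4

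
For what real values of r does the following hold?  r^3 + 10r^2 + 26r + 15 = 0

Possible rational roots are divisors of 15. Testing r = -3 gives 0, so (r + 3) is a factor.
Divide: r^3 + 10r^2 + 26r + 15 = (r + 3)(r^2 + 7r + 5).
Apply the quadratic formula to r^2 + 7r + 5 = 0: r = (-7 +/- sqrt(29))/2, i.e. r ~= -0.8074 or r ~= -6.1926.

r = -6.1926 or r = -3 or r = -0.8074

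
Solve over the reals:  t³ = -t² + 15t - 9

Rearrange: t³ + t² - 15t + 9 = 0.
Possible rational roots are divisors of 9. Testing t = 3 gives 0, so (t - 3) is a factor.
Divide: t³ + t² - 15t + 9 = (t - 3)(t² + 4t - 3).
Apply the quadratic formula to t² + 4t - 3 = 0: t = (-4 ± √28)/2, i.e. t ≈ 0.6458 or t ≈ -4.6458.

t = -4.6458 or t = 0.6458 or t = 3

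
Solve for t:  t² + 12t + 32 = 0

t = -8 or t = -4

Factor: (t + 8)(t + 4) = 0.
So t = -8 or t = -4.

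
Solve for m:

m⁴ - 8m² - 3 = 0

Let u = m². The equation becomes u² - 8u - 3 = 0.
By the quadratic formula, u = 4 + √(19) or u = 4 - √(19).
m² = 4 + √(19) gives m = ±√(4 + √(19)) ≈ ±2.8912.
m² = 4 - √(19) < 0 has no real solution.

m = -2.8912 or m = 2.8912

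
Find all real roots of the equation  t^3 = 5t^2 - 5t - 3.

t = -0.4142 or t = 2.4142 or t = 3

Rearrange: t^3 - 5t^2 + 5t + 3 = 0.
Possible rational roots are divisors of 3. Testing t = 3 gives 0, so (t - 3) is a factor.
Divide: t^3 - 5t^2 + 5t + 3 = (t - 3)(t^2 - 2t - 1).
Apply the quadratic formula to t^2 - 2t - 1 = 0: t = (2 +/- sqrt(8))/2, i.e. t ~= 2.4142 or t ~= -0.4142.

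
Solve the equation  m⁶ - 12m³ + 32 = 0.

Let u = m³. The equation becomes u² - 12u + 32 = 0.
Factor: (u - 8)(u - 4) = 0, so u = 8 or u = 4.
m³ = 8 gives m = 2.
m³ = 4 gives m = ∛(4) ≈ 1.5874.

m = 1.5874 or m = 2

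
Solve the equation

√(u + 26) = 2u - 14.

Square both sides: u + 26 = (2u - 14)².
Expand and rearrange: 4u² - 57u + 170 = 0.
Solving gives u = 10 or u = 4.25.
Check each candidate in the original equation:
  u = 10: √(36) = 6, while 2u - 14 = 6 — valid.
  u = 4.25: √(30.25) = 5.5, while 2u - 14 = -5.5 — extraneous.

u = 10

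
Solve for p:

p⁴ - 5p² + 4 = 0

Let u = p². The equation becomes u² - 5u + 4 = 0.
Factor: (u - 4)(u - 1) = 0, so u = 4 or u = 1.
p² = 4 gives p = ±2.
p² = 1 gives p = ±1.

p = -2 or p = -1 or p = 1 or p = 2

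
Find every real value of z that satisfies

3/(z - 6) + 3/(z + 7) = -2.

Multiply both sides by (z - 6)(z + 7):
3(z + 7) + 3(z - 6) = -2(z - 6)(z + 7).
Expand and collect terms: -2z² - 8z + 81 = 0.
By the quadratic formula, z = (8 ± √712) / -4, so z ≈ -8.6708 or z ≈ 4.6708.
Neither value makes a denominator zero (z ≠ 6, z ≠ -7), so both are valid.

z = -8.6708 or z = 4.6708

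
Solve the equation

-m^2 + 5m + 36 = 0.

m = -4 or m = 9

Factor: -1(m - 9)(m + 4) = 0.
So m = 9 or m = -4.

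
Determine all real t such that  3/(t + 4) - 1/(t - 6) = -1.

t = -6.7823 or t = 6.7823

Multiply both sides by (t + 4)(t - 6):
3(t - 6) - (t + 4) = -(t + 4)(t - 6).
Expand and collect terms: -t² + 46 = 0.
By the quadratic formula, t = (0 ± √184) / -2, so t ≈ -6.7823 or t ≈ 6.7823.
Neither value makes a denominator zero (t ≠ -4, t ≠ 6), so both are valid.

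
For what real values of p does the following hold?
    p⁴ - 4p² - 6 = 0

Let u = p². The equation becomes u² - 4u - 6 = 0.
By the quadratic formula, u = 2 + √(10) or u = 2 - √(10).
p² = 2 + √(10) gives p = ±√(2 + √(10)) ≈ ±2.2721.
p² = 2 - √(10) < 0 has no real solution.

p = -2.2721 or p = 2.2721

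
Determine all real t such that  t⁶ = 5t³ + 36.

t = -1.5874 or t = 2.0801

Let u = t³. The equation becomes u² - 5u - 36 = 0.
Factor: (u - 9)(u + 4) = 0, so u = 9 or u = -4.
t³ = 9 gives t = ∛(9) ≈ 2.0801.
t³ = -4 gives t = -∛(4) ≈ -1.5874.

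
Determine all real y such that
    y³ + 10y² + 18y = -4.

y = -7.7417 or y = -2 or y = -0.2583

Rearrange: y³ + 10y² + 18y + 4 = 0.
Possible rational roots are divisors of 4. Testing y = -2 gives 0, so (y + 2) is a factor.
Divide: y³ + 10y² + 18y + 4 = (y + 2)(y² + 8y + 2).
Apply the quadratic formula to y² + 8y + 2 = 0: y = (-8 ± √56)/2, i.e. y ≈ -0.2583 or y ≈ -7.7417.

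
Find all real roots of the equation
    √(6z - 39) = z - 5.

Square both sides: 6z - 39 = (z - 5)².
Expand and rearrange: z² - 16z + 64 = 0.
This gives the repeated root z = 8.
Check in the original equation:
  z = 8: √(9) = 3, while z - 5 = 3 — valid.

z = 8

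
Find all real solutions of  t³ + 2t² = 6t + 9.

t = -3 or t = -1.3028 or t = 2.3028

Rearrange: t³ + 2t² - 6t - 9 = 0.
Possible rational roots are divisors of -9. Testing t = -3 gives 0, so (t + 3) is a factor.
Divide: t³ + 2t² - 6t - 9 = (t + 3)(t² - t - 3).
Apply the quadratic formula to t² - t - 3 = 0: t = (1 ± √13)/2, i.e. t ≈ 2.3028 or t ≈ -1.3028.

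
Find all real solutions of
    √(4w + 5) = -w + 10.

w = 5

Square both sides: 4w + 5 = (-w + 10)².
Expand and rearrange: w² - 24w + 95 = 0.
Solving gives w = 19 or w = 5.
Check each candidate in the original equation:
  w = 19: √(81) = 9, while -w + 10 = -9 — extraneous.
  w = 5: √(25) = 5, while -w + 10 = 5 — valid.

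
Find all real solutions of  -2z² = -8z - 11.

Rearrange to standard form: -2z² + 8z + 11 = 0.
Discriminant: (8)² − 4·(-2)·11 = 152.
Quadratic formula: z = (-8 ± √152) / (-4).
So z = 2 - √(38)/2 ≈ -1.0822 or z = 2 + √(38)/2 ≈ 5.0822.

z = -1.0822 or z = 5.0822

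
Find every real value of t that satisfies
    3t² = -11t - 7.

Rearrange to standard form: 3t² + 11t + 7 = 0.
Discriminant: (11)² − 4·3·7 = 37.
Quadratic formula: t = (-11 ± √37) / 6.
So t = -11/6 + √(37)/6 ≈ -0.8195 or t = -11/6 - √(37)/6 ≈ -2.8471.

t = -2.8471 or t = -0.8195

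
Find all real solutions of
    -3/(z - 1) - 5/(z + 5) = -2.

Multiply both sides by (z - 1)(z + 5):
-3(z + 5) - 5(z - 1) = -2(z - 1)(z + 5).
Expand and collect terms: -2z^2 + 20 = 0.
By the quadratic formula, z = (0 +/- sqrt(160)) / -4, so z ~= -3.1623 or z ~= 3.1623.
Neither value makes a denominator zero (z != 1, z != -5), so both are valid.

z = -3.1623 or z = 3.1623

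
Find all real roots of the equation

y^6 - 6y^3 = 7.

Let u = y^3. The equation becomes u^2 - 6u - 7 = 0.
Factor: (u + 1)(u - 7) = 0, so u = -1 or u = 7.
y^3 = -1 gives y = -1.
y^3 = 7 gives y = (7)^(1/3) ~= 1.9129.

y = -1 or y = 1.9129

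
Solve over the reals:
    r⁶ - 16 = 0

r = -1.5874 or r = 1.5874

Let u = r³. The equation becomes u² - 16 = 0.
Factor: (u + 4)(u - 4) = 0, so u = -4 or u = 4.
r³ = -4 gives r = -∛(4) ≈ -1.5874.
r³ = 4 gives r = ∛(4) ≈ 1.5874.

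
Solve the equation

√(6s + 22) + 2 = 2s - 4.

Isolate the radical: √(6s + 22) = 2s - 6.
Square both sides: 6s + 22 = (2s - 6)².
Expand and rearrange: 4s² - 30s + 14 = 0.
Solving gives s = 7 or s = 0.5.
Check each candidate in the original equation:
  s = 7: √(64) = 8, while 2s - 6 = 8 — valid.
  s = 0.5: √(25) = 5, while 2s - 6 = -5 — extraneous.

s = 7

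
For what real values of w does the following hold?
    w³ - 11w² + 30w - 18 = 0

w = 0.8377 or w = 3 or w = 7.1623

Possible rational roots are divisors of -18. Testing w = 3 gives 0, so (w - 3) is a factor.
Divide: w³ - 11w² + 30w - 18 = (w - 3)(w² - 8w + 6).
Apply the quadratic formula to w² - 8w + 6 = 0: w = (8 ± √40)/2, i.e. w ≈ 7.1623 or w ≈ 0.8377.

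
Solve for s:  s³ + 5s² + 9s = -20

s = -4

Rearrange: s³ + 5s² + 9s + 20 = 0.
Possible rational roots are divisors of 20. Testing s = -4 gives 0, so (s + 4) is a factor.
Divide: s³ + 5s² + 9s + 20 = (s + 4)(s² + s + 5).
The quadratic s² + s + 5 has discriminant -19 < 0, so no further real roots.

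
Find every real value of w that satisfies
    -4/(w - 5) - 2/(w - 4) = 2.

Multiply both sides by (w - 5)(w - 4):
-4(w - 4) - 2(w - 5) = 2(w - 5)(w - 4).
Expand and collect terms: 2w^2 - 12w + 14 = 0.
By the quadratic formula, w = (12 +/- sqrt(32)) / 4, so w ~= 4.4142 or w ~= 1.5858.
Neither value makes a denominator zero (w != 5, w != 4), so both are valid.

w = 1.5858 or w = 4.4142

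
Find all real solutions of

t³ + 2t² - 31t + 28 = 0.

t = -7 or t = 1 or t = 4

Possible rational roots are divisors of 28. Testing t = 4 gives 0, so (t - 4) is a factor.
Divide: t³ + 2t² - 31t + 28 = (t - 4)(t² + 6t - 7).
Factor the quadratic: t = 1 or t = -7.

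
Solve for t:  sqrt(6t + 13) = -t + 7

t = 2

Square both sides: 6t + 13 = (-t + 7)^2.
Expand and rearrange: t^2 - 20t + 36 = 0.
Solving gives t = 18 or t = 2.
Check each candidate in the original equation:
  t = 18: sqrt(121) = 11, while -t + 7 = -11 — extraneous.
  t = 2: sqrt(25) = 5, while -t + 7 = 5 — valid.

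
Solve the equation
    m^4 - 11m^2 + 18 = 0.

Let u = m^2. The equation becomes u^2 - 11u + 18 = 0.
Factor: (u - 2)(u - 9) = 0, so u = 2 or u = 9.
m^2 = 2 gives m = +/-sqrt(2) ~= +/-1.4142.
m^2 = 9 gives m = +/-3.

m = -3 or m = -1.4142 or m = 1.4142 or m = 3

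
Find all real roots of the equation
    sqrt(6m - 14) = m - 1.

Square both sides: 6m - 14 = (m - 1)^2.
Expand and rearrange: m^2 - 8m + 15 = 0.
Solving gives m = 5 or m = 3.
Check each candidate in the original equation:
  m = 5: sqrt(16) = 4, while m - 1 = 4 — valid.
  m = 3: sqrt(4) = 2, while m - 1 = 2 — valid.

m = 3 or m = 5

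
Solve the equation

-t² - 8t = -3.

Rearrange to standard form: -t² - 8t + 3 = 0.
Discriminant: (-8)² − 4·(-1)·3 = 76.
Quadratic formula: t = (8 ± √76) / (-2).
So t = -√(19) - 4 ≈ -8.3589 or t = -4 + √(19) ≈ 0.3589.

t = -8.3589 or t = 0.3589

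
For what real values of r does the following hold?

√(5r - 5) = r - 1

Square both sides: 5r - 5 = (r - 1)².
Expand and rearrange: r² - 7r + 6 = 0.
Solving gives r = 6 or r = 1.
Check each candidate in the original equation:
  r = 6: √(25) = 5, while r - 1 = 5 — valid.
  r = 1: √(0) = 0, while r - 1 = 0 — valid.

r = 1 or r = 6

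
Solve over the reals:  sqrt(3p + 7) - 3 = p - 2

p = 3

Isolate the radical: sqrt(3p + 7) = p + 1.
Square both sides: 3p + 7 = (p + 1)^2.
Expand and rearrange: p^2 - p - 6 = 0.
Solving gives p = 3 or p = -2.
Check each candidate in the original equation:
  p = 3: sqrt(16) = 4, while p + 1 = 4 — valid.
  p = -2: sqrt(1) = 1, while p + 1 = -1 — extraneous.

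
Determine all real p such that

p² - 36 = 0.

Factor: (p - 6)(p + 6) = 0.
So p = 6 or p = -6.

p = -6 or p = 6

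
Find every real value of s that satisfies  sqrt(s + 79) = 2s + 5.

s = 2

Square both sides: s + 79 = (2s + 5)^2.
Expand and rearrange: 4s^2 + 19s - 54 = 0.
Solving gives s = 2 or s = -6.75.
Check each candidate in the original equation:
  s = 2: sqrt(81) = 9, while 2s + 5 = 9 — valid.
  s = -6.75: sqrt(72.25) = 8.5, while 2s + 5 = -8.5 — extraneous.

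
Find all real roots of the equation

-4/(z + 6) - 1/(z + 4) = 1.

Multiply both sides by (z + 6)(z + 4):
-4(z + 4) - (z + 6) = (z + 6)(z + 4).
Expand and collect terms: z^2 + 15z + 46 = 0.
By the quadratic formula, z = (-15 +/- sqrt(41)) / 2, so z ~= -4.2984 or z ~= -10.7016.
Neither value makes a denominator zero (z != -6, z != -4), so both are valid.

z = -10.7016 or z = -4.2984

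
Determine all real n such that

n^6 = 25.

n = -1.71 or n = 1.71

Let u = n^3. The equation becomes u^2 - 25 = 0.
Factor: (u - 5)(u + 5) = 0, so u = 5 or u = -5.
n^3 = 5 gives n = (5)^(1/3) ~= 1.71.
n^3 = -5 gives n = -(5)^(1/3) ~= -1.71.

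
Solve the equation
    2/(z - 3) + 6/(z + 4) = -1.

z = -11 or z = 2

Multiply both sides by (z - 3)(z + 4):
2(z + 4) + 6(z - 3) = -(z - 3)(z + 4).
Expand and collect terms: -z^2 - 9z + 22 = 0.
Factor or apply the quadratic formula: z = -11 or z = 2.
Neither value makes a denominator zero (z != 3, z != -4), so both are valid.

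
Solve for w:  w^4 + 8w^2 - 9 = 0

w = -1 or w = 1

Let u = w^2. The equation becomes u^2 + 8u - 9 = 0.
Factor: (u + 9)(u - 1) = 0, so u = -9 or u = 1.
w^2 = -9 < 0 has no real solution.
w^2 = 1 gives w = +/-1.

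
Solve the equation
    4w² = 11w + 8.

w = -0.5975 or w = 3.3475

Rearrange to standard form: 4w² - 11w - 8 = 0.
Discriminant: (-11)² − 4·4·(-8) = 249.
Quadratic formula: w = (11 ± √249) / 8.
So w = 11/8 + √(249)/8 ≈ 3.3475 or w = 11/8 - √(249)/8 ≈ -0.5975.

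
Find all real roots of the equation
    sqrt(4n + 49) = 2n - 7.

n = 8

Square both sides: 4n + 49 = (2n - 7)^2.
Expand and rearrange: 4n^2 - 32n = 0.
Solving gives n = 8 or n = 0.
Check each candidate in the original equation:
  n = 8: sqrt(81) = 9, while 2n - 7 = 9 — valid.
  n = 0: sqrt(49) = 7, while 2n - 7 = -7 — extraneous.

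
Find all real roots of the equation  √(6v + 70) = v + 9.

Square both sides: 6v + 70 = (v + 9)².
Expand and rearrange: v² + 12v + 11 = 0.
Solving gives v = -1 or v = -11.
Check each candidate in the original equation:
  v = -1: √(64) = 8, while v + 9 = 8 — valid.
  v = -11: √(4) = 2, while v + 9 = -2 — extraneous.

v = -1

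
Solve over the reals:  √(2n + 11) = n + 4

n = -1

Square both sides: 2n + 11 = (n + 4)².
Expand and rearrange: n² + 6n + 5 = 0.
Solving gives n = -1 or n = -5.
Check each candidate in the original equation:
  n = -1: √(9) = 3, while n + 4 = 3 — valid.
  n = -5: √(1) = 1, while n + 4 = -1 — extraneous.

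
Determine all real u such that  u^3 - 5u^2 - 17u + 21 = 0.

Possible rational roots are divisors of 21. Testing u = -3 gives 0, so (u + 3) is a factor.
Divide: u^3 - 5u^2 - 17u + 21 = (u + 3)(u^2 - 8u + 7).
Factor the quadratic: u = 7 or u = 1.

u = -3 or u = 1 or u = 7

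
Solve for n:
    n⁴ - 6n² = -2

Let u = n². The equation becomes u² - 6u + 2 = 0.
By the quadratic formula, u = √(7) + 3 or u = 3 - √(7).
n² = √(7) + 3 gives n = ±√(√(7) + 3) ≈ ±2.3761.
n² = 3 - √(7) gives n = ±√(3 - √(7)) ≈ ±0.5952.

n = -2.3761 or n = -0.5952 or n = 0.5952 or n = 2.3761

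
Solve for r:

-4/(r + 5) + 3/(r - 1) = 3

Multiply both sides by (r + 5)(r - 1):
-4(r - 1) + 3(r + 5) = 3(r + 5)(r - 1).
Expand and collect terms: 3r^2 + 13r - 34 = 0.
By the quadratic formula, r = (-13 +/- sqrt(577)) / 6, so r ~= 1.8368 or r ~= -6.1701.
Neither value makes a denominator zero (r != -5, r != 1), so both are valid.

r = -6.1701 or r = 1.8368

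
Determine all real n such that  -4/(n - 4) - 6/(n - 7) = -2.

n = 4.8377 or n = 11.1623

Multiply both sides by (n - 4)(n - 7):
-4(n - 7) - 6(n - 4) = -2(n - 4)(n - 7).
Expand and collect terms: -2n² + 32n - 108 = 0.
By the quadratic formula, n = (-32 ± √160) / -4, so n ≈ 4.8377 or n ≈ 11.1623.
Neither value makes a denominator zero (n ≠ 4, n ≠ 7), so both are valid.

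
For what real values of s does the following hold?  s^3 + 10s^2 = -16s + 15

s = -7.6533 or s = -3 or s = 0.6533

Rearrange: s^3 + 10s^2 + 16s - 15 = 0.
Possible rational roots are divisors of -15. Testing s = -3 gives 0, so (s + 3) is a factor.
Divide: s^3 + 10s^2 + 16s - 15 = (s + 3)(s^2 + 7s - 5).
Apply the quadratic formula to s^2 + 7s - 5 = 0: s = (-7 +/- sqrt(69))/2, i.e. s ~= 0.6533 or s ~= -7.6533.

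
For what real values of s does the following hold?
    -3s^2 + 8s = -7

s = -0.6943 or s = 3.3609

Rearrange to standard form: -3s^2 + 8s + 7 = 0.
Discriminant: (8)^2 - 4*(-3)*7 = 148.
Quadratic formula: s = (-8 +/- sqrt(148)) / (-6).
So s = 4/3 - sqrt(37)/3 ~= -0.6943 or s = 4/3 + sqrt(37)/3 ~= 3.3609.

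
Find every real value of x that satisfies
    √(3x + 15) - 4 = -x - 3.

Isolate the radical: √(3x + 15) = -x + 1.
Square both sides: 3x + 15 = (-x + 1)².
Expand and rearrange: x² - 5x - 14 = 0.
Solving gives x = 7 or x = -2.
Check each candidate in the original equation:
  x = 7: √(36) = 6, while -x + 1 = -6 — extraneous.
  x = -2: √(9) = 3, while -x + 1 = 3 — valid.

x = -2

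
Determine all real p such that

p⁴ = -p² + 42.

Let u = p². The equation becomes u² + u - 42 = 0.
Factor: (u + 7)(u - 6) = 0, so u = -7 or u = 6.
p² = -7 < 0 has no real solution.
p² = 6 gives p = ±√(6) ≈ ±2.4495.

p = -2.4495 or p = 2.4495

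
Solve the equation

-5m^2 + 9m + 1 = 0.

Discriminant: (9)^2 - 4*(-5)*1 = 101.
Quadratic formula: m = (-9 +/- sqrt(101)) / (-10).
So m = 9/10 - sqrt(101)/10 ~= -0.105 or m = 9/10 + sqrt(101)/10 ~= 1.905.

m = -0.105 or m = 1.905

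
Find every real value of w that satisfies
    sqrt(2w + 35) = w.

Square both sides: 2w + 35 = (w)^2.
Expand and rearrange: w^2 - 2w - 35 = 0.
Solving gives w = 7 or w = -5.
Check each candidate in the original equation:
  w = 7: sqrt(49) = 7, while w = 7 — valid.
  w = -5: sqrt(25) = 5, while w = -5 — extraneous.

w = 7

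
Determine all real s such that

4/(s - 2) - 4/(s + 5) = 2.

s = -6.6235 or s = 3.6235

Multiply both sides by (s - 2)(s + 5):
4(s + 5) - 4(s - 2) = 2(s - 2)(s + 5).
Expand and collect terms: 2s² + 6s - 48 = 0.
By the quadratic formula, s = (-6 ± √420) / 4, so s ≈ 3.6235 or s ≈ -6.6235.
Neither value makes a denominator zero (s ≠ 2, s ≠ -5), so both are valid.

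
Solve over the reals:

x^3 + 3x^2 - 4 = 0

x = -2 or x = 1

Possible rational roots are divisors of -4. Testing x = 1 gives 0, so (x - 1) is a factor.
Divide: x^3 + 3x^2 - 4 = (x - 1)(x^2 + 4x + 4).
The quadratic has the repeated root x = -2.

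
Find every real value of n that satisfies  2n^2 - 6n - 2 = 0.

Discriminant: (-6)^2 - 4*2*(-2) = 52.
Quadratic formula: n = (6 +/- sqrt(52)) / 4.
So n = 3/2 + sqrt(13)/2 ~= 3.3028 or n = 3/2 - sqrt(13)/2 ~= -0.3028.

n = -0.3028 or n = 3.3028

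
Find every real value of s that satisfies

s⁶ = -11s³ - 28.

Let u = s³. The equation becomes u² + 11u + 28 = 0.
Factor: (u + 4)(u + 7) = 0, so u = -4 or u = -7.
s³ = -4 gives s = -∛(4) ≈ -1.5874.
s³ = -7 gives s = -∛(7) ≈ -1.9129.

s = -1.9129 or s = -1.5874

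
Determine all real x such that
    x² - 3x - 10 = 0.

x = -2 or x = 5

Factor: (x - 5)(x + 2) = 0.
So x = 5 or x = -2.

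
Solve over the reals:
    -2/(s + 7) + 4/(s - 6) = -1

Multiply both sides by (s + 7)(s - 6):
-2(s - 6) + 4(s + 7) = -(s + 7)(s - 6).
Expand and collect terms: -s^2 - 3s + 2 = 0.
By the quadratic formula, s = (3 +/- sqrt(17)) / -2, so s ~= -3.5616 or s ~= 0.5616.
Neither value makes a denominator zero (s != -7, s != 6), so both are valid.

s = -3.5616 or s = 0.5616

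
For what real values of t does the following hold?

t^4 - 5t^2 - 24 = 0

Let u = t^2. The equation becomes u^2 - 5u - 24 = 0.
Factor: (u - 8)(u + 3) = 0, so u = 8 or u = -3.
t^2 = 8 gives t = +/-2*sqrt(2) ~= +/-2.8284.
t^2 = -3 < 0 has no real solution.

t = -2.8284 or t = 2.8284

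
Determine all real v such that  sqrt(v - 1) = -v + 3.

v = 2

Square both sides: v - 1 = (-v + 3)^2.
Expand and rearrange: v^2 - 7v + 10 = 0.
Solving gives v = 5 or v = 2.
Check each candidate in the original equation:
  v = 5: sqrt(4) = 2, while -v + 3 = -2 — extraneous.
  v = 2: sqrt(1) = 1, while -v + 3 = 1 — valid.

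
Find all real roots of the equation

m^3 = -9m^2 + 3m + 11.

m = -9.1962 or m = -1 or m = 1.1962

Rearrange: m^3 + 9m^2 - 3m - 11 = 0.
Possible rational roots are divisors of -11. Testing m = -1 gives 0, so (m + 1) is a factor.
Divide: m^3 + 9m^2 - 3m - 11 = (m + 1)(m^2 + 8m - 11).
Apply the quadratic formula to m^2 + 8m - 11 = 0: m = (-8 +/- sqrt(108))/2, i.e. m ~= 1.1962 or m ~= -9.1962.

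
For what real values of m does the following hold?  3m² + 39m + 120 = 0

Factor: 3(m + 8)(m + 5) = 0.
So m = -8 or m = -5.

m = -8 or m = -5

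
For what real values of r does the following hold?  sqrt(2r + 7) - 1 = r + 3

Isolate the radical: sqrt(2r + 7) = r + 4.
Square both sides: 2r + 7 = (r + 4)^2.
Expand and rearrange: r^2 + 6r + 9 = 0.
This gives the repeated root r = -3.
Check in the original equation:
  r = -3: sqrt(1) = 1, while r + 4 = 1 — valid.

r = -3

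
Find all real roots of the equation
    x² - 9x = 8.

x = -0.8151 or x = 9.8151

Rearrange to standard form: x² - 9x - 8 = 0.
Discriminant: (-9)² − 4·1·(-8) = 113.
Quadratic formula: x = (9 ± √113) / 2.
So x = 9/2 + √(113)/2 ≈ 9.8151 or x = 9/2 - √(113)/2 ≈ -0.8151.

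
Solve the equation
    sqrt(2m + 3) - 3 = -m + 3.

Isolate the radical: sqrt(2m + 3) = -m + 6.
Square both sides: 2m + 3 = (-m + 6)^2.
Expand and rearrange: m^2 - 14m + 33 = 0.
Solving gives m = 11 or m = 3.
Check each candidate in the original equation:
  m = 11: sqrt(25) = 5, while -m + 6 = -5 — extraneous.
  m = 3: sqrt(9) = 3, while -m + 6 = 3 — valid.

m = 3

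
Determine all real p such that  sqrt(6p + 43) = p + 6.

Square both sides: 6p + 43 = (p + 6)^2.
Expand and rearrange: p^2 + 6p - 7 = 0.
Solving gives p = 1 or p = -7.
Check each candidate in the original equation:
  p = 1: sqrt(49) = 7, while p + 6 = 7 — valid.
  p = -7: sqrt(1) = 1, while p + 6 = -1 — extraneous.

p = 1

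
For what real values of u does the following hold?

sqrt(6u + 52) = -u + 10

u = 2

Square both sides: 6u + 52 = (-u + 10)^2.
Expand and rearrange: u^2 - 26u + 48 = 0.
Solving gives u = 24 or u = 2.
Check each candidate in the original equation:
  u = 24: sqrt(196) = 14, while -u + 10 = -14 — extraneous.
  u = 2: sqrt(64) = 8, while -u + 10 = 8 — valid.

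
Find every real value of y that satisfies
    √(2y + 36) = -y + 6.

Square both sides: 2y + 36 = (-y + 6)².
Expand and rearrange: y² - 14y = 0.
Solving gives y = 14 or y = 0.
Check each candidate in the original equation:
  y = 14: √(64) = 8, while -y + 6 = -8 — extraneous.
  y = 0: √(36) = 6, while -y + 6 = 6 — valid.

y = 0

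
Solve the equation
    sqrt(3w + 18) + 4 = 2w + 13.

Isolate the radical: sqrt(3w + 18) = 2w + 9.
Square both sides: 3w + 18 = (2w + 9)^2.
Expand and rearrange: 4w^2 + 33w + 63 = 0.
Solving gives w = -3 or w = -5.25.
Check each candidate in the original equation:
  w = -3: sqrt(9) = 3, while 2w + 9 = 3 — valid.
  w = -5.25: sqrt(2.25) = 1.5, while 2w + 9 = -1.5 — extraneous.

w = -3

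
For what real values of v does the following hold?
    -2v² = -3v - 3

v = -0.6861 or v = 2.1861

Rearrange to standard form: -2v² + 3v + 3 = 0.
Discriminant: (3)² − 4·(-2)·3 = 33.
Quadratic formula: v = (-3 ± √33) / (-4).
So v = 3/4 - √(33)/4 ≈ -0.6861 or v = 3/4 + √(33)/4 ≈ 2.1861.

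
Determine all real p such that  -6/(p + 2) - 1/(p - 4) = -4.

p = -0.5777 or p = 4.3277

Multiply both sides by (p + 2)(p - 4):
-6(p - 4) - (p + 2) = -4(p + 2)(p - 4).
Expand and collect terms: -4p^2 + 15p + 10 = 0.
By the quadratic formula, p = (-15 +/- sqrt(385)) / -8, so p ~= -0.5777 or p ~= 4.3277.
Neither value makes a denominator zero (p != -2, p != 4), so both are valid.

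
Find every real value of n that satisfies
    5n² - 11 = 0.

n = -1.4832 or n = 1.4832

Discriminant: (0)² − 4·5·(-11) = 220.
Quadratic formula: n = (0 ± √220) / 10.
So n = √(55)/5 ≈ 1.4832 or n = -√(55)/5 ≈ -1.4832.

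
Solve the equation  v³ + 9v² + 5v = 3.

Rearrange: v³ + 9v² + 5v - 3 = 0.
Possible rational roots are divisors of -3. Testing v = -1 gives 0, so (v + 1) is a factor.
Divide: v³ + 9v² + 5v - 3 = (v + 1)(v² + 8v - 3).
Apply the quadratic formula to v² + 8v - 3 = 0: v = (-8 ± √76)/2, i.e. v ≈ 0.3589 or v ≈ -8.3589.

v = -8.3589 or v = -1 or v = 0.3589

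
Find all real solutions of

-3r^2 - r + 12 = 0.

Discriminant: (-1)^2 - 4*(-3)*12 = 145.
Quadratic formula: r = (1 +/- sqrt(145)) / (-6).
So r = -sqrt(145)/6 - 1/6 ~= -2.1736 or r = -1/6 + sqrt(145)/6 ~= 1.8403.

r = -2.1736 or r = 1.8403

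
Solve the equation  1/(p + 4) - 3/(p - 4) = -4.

Multiply both sides by (p + 4)(p - 4):
(p - 4) - 3(p + 4) = -4(p + 4)(p - 4).
Expand and collect terms: -4p² + 2p + 80 = 0.
By the quadratic formula, p = (-2 ± √1284) / -8, so p ≈ -4.2291 or p ≈ 4.7291.
Neither value makes a denominator zero (p ≠ -4, p ≠ 4), so both are valid.

p = -4.2291 or p = 4.7291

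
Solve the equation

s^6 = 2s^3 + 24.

Let u = s^3. The equation becomes u^2 - 2u - 24 = 0.
Factor: (u + 4)(u - 6) = 0, so u = -4 or u = 6.
s^3 = -4 gives s = -(4)^(1/3) ~= -1.5874.
s^3 = 6 gives s = (6)^(1/3) ~= 1.8171.

s = -1.5874 or s = 1.8171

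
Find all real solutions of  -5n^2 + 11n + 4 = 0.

n = -0.3177 or n = 2.5177

Discriminant: (11)^2 - 4*(-5)*4 = 201.
Quadratic formula: n = (-11 +/- sqrt(201)) / (-10).
So n = 11/10 - sqrt(201)/10 ~= -0.3177 or n = 11/10 + sqrt(201)/10 ~= 2.5177.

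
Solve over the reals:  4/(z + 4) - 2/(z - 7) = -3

z = -5.2646 or z = 7.5979

Multiply both sides by (z + 4)(z - 7):
4(z - 7) - 2(z + 4) = -3(z + 4)(z - 7).
Expand and collect terms: -3z^2 + 7z + 120 = 0.
By the quadratic formula, z = (-7 +/- sqrt(1489)) / -6, so z ~= -5.2646 or z ~= 7.5979.
Neither value makes a denominator zero (z != -4, z != 7), so both are valid.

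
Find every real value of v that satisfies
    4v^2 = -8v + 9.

Rearrange to standard form: 4v^2 + 8v - 9 = 0.
Discriminant: (8)^2 - 4*4*(-9) = 208.
Quadratic formula: v = (-8 +/- sqrt(208)) / 8.
So v = -1 + sqrt(13)/2 ~= 0.8028 or v = -sqrt(13)/2 - 1 ~= -2.8028.

v = -2.8028 or v = 0.8028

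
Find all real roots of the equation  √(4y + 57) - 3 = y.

y = 6

Isolate the radical: √(4y + 57) = y + 3.
Square both sides: 4y + 57 = (y + 3)².
Expand and rearrange: y² + 2y - 48 = 0.
Solving gives y = 6 or y = -8.
Check each candidate in the original equation:
  y = 6: √(81) = 9, while y + 3 = 9 — valid.
  y = -8: √(25) = 5, while y + 3 = -5 — extraneous.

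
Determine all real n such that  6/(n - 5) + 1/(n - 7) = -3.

Multiply both sides by (n - 5)(n - 7):
6(n - 7) + (n - 5) = -3(n - 5)(n - 7).
Expand and collect terms: -3n^2 + 29n - 58 = 0.
By the quadratic formula, n = (-29 +/- sqrt(145)) / -6, so n ~= 2.8264 or n ~= 6.8403.
Neither value makes a denominator zero (n != 5, n != 7), so both are valid.

n = 2.8264 or n = 6.8403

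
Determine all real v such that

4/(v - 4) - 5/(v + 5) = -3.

Multiply both sides by (v - 4)(v + 5):
4(v + 5) - 5(v - 4) = -3(v - 4)(v + 5).
Expand and collect terms: -3v^2 - 2v + 20 = 0.
By the quadratic formula, v = (2 +/- sqrt(244)) / -6, so v ~= -2.9367 or v ~= 2.2701.
Neither value makes a denominator zero (v != 4, v != -5), so both are valid.

v = -2.9367 or v = 2.2701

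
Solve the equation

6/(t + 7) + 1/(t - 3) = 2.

Multiply both sides by (t + 7)(t - 3):
6(t - 3) + (t + 7) = 2(t + 7)(t - 3).
Expand and collect terms: 2t^2 + t - 31 = 0.
By the quadratic formula, t = (-1 +/- sqrt(249)) / 4, so t ~= 3.6949 or t ~= -4.1949.
Neither value makes a denominator zero (t != -7, t != 3), so both are valid.

t = -4.1949 or t = 3.6949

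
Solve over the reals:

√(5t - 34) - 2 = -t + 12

Isolate the radical: √(5t - 34) = -t + 14.
Square both sides: 5t - 34 = (-t + 14)².
Expand and rearrange: t² - 33t + 230 = 0.
Solving gives t = 23 or t = 10.
Check each candidate in the original equation:
  t = 23: √(81) = 9, while -t + 14 = -9 — extraneous.
  t = 10: √(16) = 4, while -t + 14 = 4 — valid.

t = 10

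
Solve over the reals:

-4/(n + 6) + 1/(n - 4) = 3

Multiply both sides by (n + 6)(n - 4):
-4(n - 4) + (n + 6) = 3(n + 6)(n - 4).
Expand and collect terms: 3n² + 9n - 94 = 0.
By the quadratic formula, n = (-9 ± √1209) / 6, so n ≈ 4.2951 or n ≈ -7.2951.
Neither value makes a denominator zero (n ≠ -6, n ≠ 4), so both are valid.

n = -7.2951 or n = 4.2951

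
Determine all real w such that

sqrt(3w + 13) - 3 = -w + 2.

Isolate the radical: sqrt(3w + 13) = -w + 5.
Square both sides: 3w + 13 = (-w + 5)^2.
Expand and rearrange: w^2 - 13w + 12 = 0.
Solving gives w = 12 or w = 1.
Check each candidate in the original equation:
  w = 12: sqrt(49) = 7, while -w + 5 = -7 — extraneous.
  w = 1: sqrt(16) = 4, while -w + 5 = 4 — valid.

w = 1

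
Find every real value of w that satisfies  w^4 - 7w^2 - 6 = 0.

Let u = w^2. The equation becomes u^2 - 7u - 6 = 0.
By the quadratic formula, u = 7/2 + sqrt(73)/2 or u = 7/2 - sqrt(73)/2.
w^2 = 7/2 + sqrt(73)/2 gives w = +/-sqrt(7/2 + sqrt(73)/2) ~= +/-2.7878.
w^2 = 7/2 - sqrt(73)/2 < 0 has no real solution.

w = -2.7878 or w = 2.7878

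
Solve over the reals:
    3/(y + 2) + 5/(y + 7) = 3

Multiply both sides by (y + 2)(y + 7):
3(y + 7) + 5(y + 2) = 3(y + 2)(y + 7).
Expand and collect terms: 3y² + 19y + 11 = 0.
By the quadratic formula, y = (-19 ± √229) / 6, so y ≈ -0.6445 or y ≈ -5.6888.
Neither value makes a denominator zero (y ≠ -2, y ≠ -7), so both are valid.

y = -5.6888 or y = -0.6445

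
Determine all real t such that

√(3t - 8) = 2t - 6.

t = 4

Square both sides: 3t - 8 = (2t - 6)².
Expand and rearrange: 4t² - 27t + 44 = 0.
Solving gives t = 4 or t = 2.75.
Check each candidate in the original equation:
  t = 4: √(4) = 2, while 2t - 6 = 2 — valid.
  t = 2.75: √(0.25) = 0.5, while 2t - 6 = -0.5 — extraneous.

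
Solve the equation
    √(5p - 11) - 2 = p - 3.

Isolate the radical: √(5p - 11) = p - 1.
Square both sides: 5p - 11 = (p - 1)².
Expand and rearrange: p² - 7p + 12 = 0.
Solving gives p = 4 or p = 3.
Check each candidate in the original equation:
  p = 4: √(9) = 3, while p - 1 = 3 — valid.
  p = 3: √(4) = 2, while p - 1 = 2 — valid.

p = 3 or p = 4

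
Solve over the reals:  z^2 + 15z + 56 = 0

Factor: (z + 8)(z + 7) = 0.
So z = -8 or z = -7.

z = -8 or z = -7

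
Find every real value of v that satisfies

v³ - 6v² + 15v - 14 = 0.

v = 2

Possible rational roots are divisors of -14. Testing v = 2 gives 0, so (v - 2) is a factor.
Divide: v³ - 6v² + 15v - 14 = (v - 2)(v² - 4v + 7).
The quadratic v² - 4v + 7 has discriminant -12 < 0, so no further real roots.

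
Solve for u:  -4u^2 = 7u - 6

u = -2.3802 or u = 0.6302

Rearrange to standard form: -4u^2 - 7u + 6 = 0.
Discriminant: (-7)^2 - 4*(-4)*6 = 145.
Quadratic formula: u = (7 +/- sqrt(145)) / (-8).
So u = -sqrt(145)/8 - 7/8 ~= -2.3802 or u = -7/8 + sqrt(145)/8 ~= 0.6302.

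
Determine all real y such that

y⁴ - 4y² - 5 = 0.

Let u = y². The equation becomes u² - 4u - 5 = 0.
Factor: (u - 5)(u + 1) = 0, so u = 5 or u = -1.
y² = 5 gives y = ±√(5) ≈ ±2.2361.
y² = -1 < 0 has no real solution.

y = -2.2361 or y = 2.2361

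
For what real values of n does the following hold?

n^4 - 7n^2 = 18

Let u = n^2. The equation becomes u^2 - 7u - 18 = 0.
Factor: (u + 2)(u - 9) = 0, so u = -2 or u = 9.
n^2 = -2 < 0 has no real solution.
n^2 = 9 gives n = +/-3.

n = -3 or n = 3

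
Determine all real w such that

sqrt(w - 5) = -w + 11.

w = 9

Square both sides: w - 5 = (-w + 11)^2.
Expand and rearrange: w^2 - 23w + 126 = 0.
Solving gives w = 14 or w = 9.
Check each candidate in the original equation:
  w = 14: sqrt(9) = 3, while -w + 11 = -3 — extraneous.
  w = 9: sqrt(4) = 2, while -w + 11 = 2 — valid.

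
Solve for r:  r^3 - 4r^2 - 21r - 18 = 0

r = -2 or r = -1.2426 or r = 7.2426

Possible rational roots are divisors of -18. Testing r = -2 gives 0, so (r + 2) is a factor.
Divide: r^3 - 4r^2 - 21r - 18 = (r + 2)(r^2 - 6r - 9).
Apply the quadratic formula to r^2 - 6r - 9 = 0: r = (6 +/- sqrt(72))/2, i.e. r ~= 7.2426 or r ~= -1.2426.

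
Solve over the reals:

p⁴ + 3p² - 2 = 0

p = -0.7494 or p = 0.7494

Let u = p². The equation becomes u² + 3u - 2 = 0.
By the quadratic formula, u = -3/2 + √(17)/2 or u = -√(17)/2 - 3/2.
p² = -3/2 + √(17)/2 gives p = ±√(-3/2 + √(17)/2) ≈ ±0.7494.
p² = -√(17)/2 - 3/2 < 0 has no real solution.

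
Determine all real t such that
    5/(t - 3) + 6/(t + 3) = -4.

Multiply both sides by (t - 3)(t + 3):
5(t + 3) + 6(t - 3) = -4(t - 3)(t + 3).
Expand and collect terms: -4t^2 - 11t + 39 = 0.
By the quadratic formula, t = (11 +/- sqrt(745)) / -8, so t ~= -4.7868 or t ~= 2.0368.
Neither value makes a denominator zero (t != 3, t != -3), so both are valid.

t = -4.7868 or t = 2.0368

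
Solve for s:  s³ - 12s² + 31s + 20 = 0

s = -0.5311 or s = 5 or s = 7.5311

Possible rational roots are divisors of 20. Testing s = 5 gives 0, so (s - 5) is a factor.
Divide: s³ - 12s² + 31s + 20 = (s - 5)(s² - 7s - 4).
Apply the quadratic formula to s² - 7s - 4 = 0: s = (7 ± √65)/2, i.e. s ≈ 7.5311 or s ≈ -0.5311.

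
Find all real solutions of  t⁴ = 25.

Let u = t². The equation becomes u² - 25 = 0.
Factor: (u + 5)(u - 5) = 0, so u = -5 or u = 5.
t² = -5 < 0 has no real solution.
t² = 5 gives t = ±√(5) ≈ ±2.2361.

t = -2.2361 or t = 2.2361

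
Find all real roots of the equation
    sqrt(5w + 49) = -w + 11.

w = 3

Square both sides: 5w + 49 = (-w + 11)^2.
Expand and rearrange: w^2 - 27w + 72 = 0.
Solving gives w = 24 or w = 3.
Check each candidate in the original equation:
  w = 24: sqrt(169) = 13, while -w + 11 = -13 — extraneous.
  w = 3: sqrt(64) = 8, while -w + 11 = 8 — valid.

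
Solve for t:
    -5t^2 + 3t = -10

t = -1.1457 or t = 1.7457

Rearrange to standard form: -5t^2 + 3t + 10 = 0.
Discriminant: (3)^2 - 4*(-5)*10 = 209.
Quadratic formula: t = (-3 +/- sqrt(209)) / (-10).
So t = 3/10 - sqrt(209)/10 ~= -1.1457 or t = 3/10 + sqrt(209)/10 ~= 1.7457.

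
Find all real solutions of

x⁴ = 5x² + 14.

x = -2.6458 or x = 2.6458

Let u = x². The equation becomes u² - 5u - 14 = 0.
Factor: (u - 7)(u + 2) = 0, so u = 7 or u = -2.
x² = 7 gives x = ±√(7) ≈ ±2.6458.
x² = -2 < 0 has no real solution.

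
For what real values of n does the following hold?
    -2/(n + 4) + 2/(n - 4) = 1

n = -5.6569 or n = 5.6569

Multiply both sides by (n + 4)(n - 4):
-2(n - 4) + 2(n + 4) = (n + 4)(n - 4).
Expand and collect terms: n^2 - 32 = 0.
By the quadratic formula, n = (0 +/- sqrt(128)) / 2, so n ~= 5.6569 or n ~= -5.6569.
Neither value makes a denominator zero (n != -4, n != 4), so both are valid.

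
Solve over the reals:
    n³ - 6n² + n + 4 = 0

Possible rational roots are divisors of 4. Testing n = 1 gives 0, so (n - 1) is a factor.
Divide: n³ - 6n² + n + 4 = (n - 1)(n² - 5n - 4).
Apply the quadratic formula to n² - 5n - 4 = 0: n = (5 ± √41)/2, i.e. n ≈ 5.7016 or n ≈ -0.7016.

n = -0.7016 or n = 1 or n = 5.7016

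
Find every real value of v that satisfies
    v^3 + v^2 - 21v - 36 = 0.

v = -4 or v = -1.8541 or v = 4.8541

Possible rational roots are divisors of -36. Testing v = -4 gives 0, so (v + 4) is a factor.
Divide: v^3 + v^2 - 21v - 36 = (v + 4)(v^2 - 3v - 9).
Apply the quadratic formula to v^2 - 3v - 9 = 0: v = (3 +/- sqrt(45))/2, i.e. v ~= 4.8541 or v ~= -1.8541.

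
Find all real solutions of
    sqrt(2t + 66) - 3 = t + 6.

t = -1

Isolate the radical: sqrt(2t + 66) = t + 9.
Square both sides: 2t + 66 = (t + 9)^2.
Expand and rearrange: t^2 + 16t + 15 = 0.
Solving gives t = -1 or t = -15.
Check each candidate in the original equation:
  t = -1: sqrt(64) = 8, while t + 9 = 8 — valid.
  t = -15: sqrt(36) = 6, while t + 9 = -6 — extraneous.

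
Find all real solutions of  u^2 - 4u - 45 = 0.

u = -5 or u = 9

Factor: (u - 9)(u + 5) = 0.
So u = 9 or u = -5.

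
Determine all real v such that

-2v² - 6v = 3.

v = -2.366 or v = -0.634

Rearrange to standard form: -2v² - 6v - 3 = 0.
Discriminant: (-6)² − 4·(-2)·(-3) = 12.
Quadratic formula: v = (6 ± √12) / (-4).
So v = -3/2 - √(3)/2 ≈ -2.366 or v = -3/2 + √(3)/2 ≈ -0.634.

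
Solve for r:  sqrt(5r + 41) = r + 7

r = -1

Square both sides: 5r + 41 = (r + 7)^2.
Expand and rearrange: r^2 + 9r + 8 = 0.
Solving gives r = -1 or r = -8.
Check each candidate in the original equation:
  r = -1: sqrt(36) = 6, while r + 7 = 6 — valid.
  r = -8: sqrt(1) = 1, while r + 7 = -1 — extraneous.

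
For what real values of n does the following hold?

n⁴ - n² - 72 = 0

Let u = n². The equation becomes u² - u - 72 = 0.
Factor: (u - 9)(u + 8) = 0, so u = 9 or u = -8.
n² = 9 gives n = ±3.
n² = -8 < 0 has no real solution.

n = -3 or n = 3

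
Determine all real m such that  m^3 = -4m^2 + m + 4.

m = -4 or m = -1 or m = 1

Rearrange: m^3 + 4m^2 - m - 4 = 0.
Possible rational roots are divisors of -4. Testing m = -1 gives 0, so (m + 1) is a factor.
Divide: m^3 + 4m^2 - m - 4 = (m + 1)(m^2 + 3m - 4).
Factor the quadratic: m = 1 or m = -4.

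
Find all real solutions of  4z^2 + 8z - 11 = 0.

Discriminant: (8)^2 - 4*4*(-11) = 240.
Quadratic formula: z = (-8 +/- sqrt(240)) / 8.
So z = -1 + sqrt(15)/2 ~= 0.9365 or z = -sqrt(15)/2 - 1 ~= -2.9365.

z = -2.9365 or z = 0.9365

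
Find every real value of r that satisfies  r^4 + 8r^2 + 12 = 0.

No real solutions.

Let u = r^2. The equation becomes u^2 + 8u + 12 = 0.
Factor: (u + 2)(u + 6) = 0, so u = -2 or u = -6.
r^2 = -2 < 0 has no real solution.
r^2 = -6 < 0 has no real solution.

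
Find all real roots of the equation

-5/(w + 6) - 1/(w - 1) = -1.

Multiply both sides by (w + 6)(w - 1):
-5(w - 1) - (w + 6) = -(w + 6)(w - 1).
Expand and collect terms: -w² + w + 7 = 0.
By the quadratic formula, w = (-1 ± √29) / -2, so w ≈ -2.1926 or w ≈ 3.1926.
Neither value makes a denominator zero (w ≠ -6, w ≠ 1), so both are valid.

w = -2.1926 or w = 3.1926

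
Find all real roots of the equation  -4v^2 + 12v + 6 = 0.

v = -0.4365 or v = 3.4365

Discriminant: (12)^2 - 4*(-4)*6 = 240.
Quadratic formula: v = (-12 +/- sqrt(240)) / (-8).
So v = 3/2 - sqrt(15)/2 ~= -0.4365 or v = 3/2 + sqrt(15)/2 ~= 3.4365.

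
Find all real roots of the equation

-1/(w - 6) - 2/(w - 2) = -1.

Multiply both sides by (w - 6)(w - 2):
-(w - 2) - 2(w - 6) = -(w - 6)(w - 2).
Expand and collect terms: -w² + 11w - 26 = 0.
By the quadratic formula, w = (-11 ± √17) / -2, so w ≈ 3.4384 or w ≈ 7.5616.
Neither value makes a denominator zero (w ≠ 6, w ≠ 2), so both are valid.

w = 3.4384 or w = 7.5616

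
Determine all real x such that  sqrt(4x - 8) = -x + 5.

x = 3

Square both sides: 4x - 8 = (-x + 5)^2.
Expand and rearrange: x^2 - 14x + 33 = 0.
Solving gives x = 11 or x = 3.
Check each candidate in the original equation:
  x = 11: sqrt(36) = 6, while -x + 5 = -6 — extraneous.
  x = 3: sqrt(4) = 2, while -x + 5 = 2 — valid.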